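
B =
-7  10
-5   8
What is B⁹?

[[-20707, 40390], [-20195, 39878]]

tr B = 1 and det B = -6, so the characteristic polynomial is λ² − (1)λ + (-6) with roots 3 and -2.
Eigenvectors give P = [[-1, 2], [-1, 1]] with P⁻¹ = [[1, -2], [1, -1]], and B = P·diag(3, -2)·P⁻¹.
Then B⁹ = P·diag(19683, -512)·P⁻¹ = [[-19683, -1024], [-19683, -512]] · [[1, -2], [1, -1]] = [[-20707, 40390], [-20195, 39878]].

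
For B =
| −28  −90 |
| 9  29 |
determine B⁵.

tr B = 1 and det B = −2, so the characteristic polynomial is λ² − (1)λ + (−2) with roots −1 and 2.
Eigenvectors give P = [[10, −3], [−3, 1]] with P⁻¹ = [[1, 3], [3, 10]], and B = P·diag(−1, 2)·P⁻¹.
Then B⁵ = P·diag(−1, 32)·P⁻¹ = [[−10, −96], [3, 32]] · [[1, 3], [3, 10]] = [[−298, −990], [99, 329]].

[[−298, −990], [99, 329]]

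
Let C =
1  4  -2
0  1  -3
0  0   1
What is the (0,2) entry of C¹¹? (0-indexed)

C = I + N where N = [[0, 4, -2], [0, 0, -3], [0, 0, 0]] is strictly upper-triangular, so N³ = 0.
(I + N)¹¹ = I + 11·N + 55·N² = [[1, 44, -682], [0, 1, -33], [0, 0, 1]].

-682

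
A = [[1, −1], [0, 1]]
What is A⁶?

A = I + N where N = [[0, −1], [0, 0]] is strictly upper-triangular, so N² = 0.
(I + N)⁶ = I + 6·N = [[1, −6], [0, 1]].

[[1, −6], [0, 1]]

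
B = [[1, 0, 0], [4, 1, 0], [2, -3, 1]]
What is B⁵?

[[1, 0, 0], [20, 1, 0], [-110, -15, 1]]

B = I + N where N = [[0, 0, 0], [4, 0, 0], [2, -3, 0]] is strictly lower-triangular, so N³ = 0.
(I + N)⁵ = I + 5·N + 10·N² = [[1, 0, 0], [20, 1, 0], [-110, -15, 1]].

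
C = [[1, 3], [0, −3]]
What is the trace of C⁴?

C² = [[1, −6], [0, 9]]
C³ = [[1, 21], [0, −27]]
C⁴ = [[1, −60], [0, 81]]

82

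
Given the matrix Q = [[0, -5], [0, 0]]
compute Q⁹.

[[0, 0], [0, 0]]

Q is strictly triangular, hence nilpotent: Q² = 0, so Q⁹ = 0.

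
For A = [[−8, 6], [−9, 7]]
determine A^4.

[[46, −30], [45, −29]]

tr A = −1 and det A = −2, so the characteristic polynomial is λ² − (−1)λ + (−2) with roots 1 and −2.
Eigenvectors give P = [[−2, 1], [−3, 1]] with P⁻¹ = [[1, −1], [3, −2]], and A = P·diag(1, −2)·P⁻¹.
Then A^4 = P·diag(1, 16)·P⁻¹ = [[−2, 16], [−3, 16]] · [[1, −1], [3, −2]] = [[46, −30], [45, −29]].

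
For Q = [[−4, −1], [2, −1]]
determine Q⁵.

tr Q = −5 and det Q = 6, so the characteristic polynomial is λ² − (−5)λ + (6) with roots −2 and −3.
Eigenvectors give P = [[−1, −1], [2, 1]] with P⁻¹ = [[1, 1], [−2, −1]], and Q = P·diag(−2, −3)·P⁻¹.
Then Q⁵ = P·diag(−32, −243)·P⁻¹ = [[32, 243], [−64, −243]] · [[1, 1], [−2, −1]] = [[−454, −211], [422, 179]].

[[−454, −211], [422, 179]]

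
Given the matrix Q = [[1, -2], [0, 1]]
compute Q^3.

[[1, -6], [0, 1]]

Q = I + N where N = [[0, -2], [0, 0]] is strictly upper-triangular, so N^2 = 0.
(I + N)^3 = I + 3·N = [[1, -6], [0, 1]].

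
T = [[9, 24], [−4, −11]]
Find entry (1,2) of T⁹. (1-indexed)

tr T = −2 and det T = −3, so the characteristic polynomial is λ² − (−2)λ + (−3) with roots −3 and 1.
Eigenvectors give P = [[−2, 3], [1, −1]] with P⁻¹ = [[1, 3], [1, 2]], and T = P·diag(−3, 1)·P⁻¹.
Then T⁹ = P·diag(−19683, 1)·P⁻¹ = [[39366, 3], [−19683, −1]] · [[1, 3], [1, 2]] = [[39369, 118104], [−19684, −59051]].

118104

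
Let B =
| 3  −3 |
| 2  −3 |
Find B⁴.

[[9, 0], [0, 9]]

B² = [[3, 0], [0, 3]]
B³ = [[9, −9], [6, −9]]
B⁴ = [[9, 0], [0, 9]]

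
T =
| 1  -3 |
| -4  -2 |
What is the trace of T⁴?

449

T² = [[13, 3], [4, 16]]
T³ = [[1, -45], [-60, -44]]
T⁴ = [[181, 87], [116, 268]]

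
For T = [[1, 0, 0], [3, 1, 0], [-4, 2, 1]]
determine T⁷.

[[1, 0, 0], [21, 1, 0], [98, 14, 1]]

T = I + N where N = [[0, 0, 0], [3, 0, 0], [-4, 2, 0]] is strictly lower-triangular, so N³ = 0.
(I + N)⁷ = I + 7·N + 21·N² = [[1, 0, 0], [21, 1, 0], [98, 14, 1]].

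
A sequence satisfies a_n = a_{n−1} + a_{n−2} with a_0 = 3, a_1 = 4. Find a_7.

76

With companion matrix M = [[1, 1], [1, 0]], [a_n, a_{n−1}]ᵀ = M·[a_{n−1}, a_{n−2}]ᵀ, so [a_7, a_6]ᵀ = M⁶·[a_1, a_0]ᵀ.
M⁶ = [[13, 8], [8, 5]], giving [a_7, a_6]ᵀ = [[76], [47]].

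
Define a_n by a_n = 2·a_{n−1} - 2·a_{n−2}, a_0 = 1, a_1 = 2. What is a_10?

32

With companion matrix T = [[2, -2], [1, 0]], [a_n, a_{n−1}]ᵀ = T·[a_{n−1}, a_{n−2}]ᵀ, so [a_10, a_9]ᵀ = T^9·[a_1, a_0]ᵀ.
T^9 = [[32, -32], [16, 0]], giving [a_10, a_9]ᵀ = [[32], [32]].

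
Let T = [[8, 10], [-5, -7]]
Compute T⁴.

[[146, 130], [-65, -49]]

tr T = 1 and det T = -6, so the characteristic polynomial is λ² − (1)λ + (-6) with roots 3 and -2.
Eigenvectors give P = [[2, -1], [-1, 1]] with P⁻¹ = [[1, 1], [1, 2]], and T = P·diag(3, -2)·P⁻¹.
Then T⁴ = P·diag(81, 16)·P⁻¹ = [[162, -16], [-81, 16]] · [[1, 1], [1, 2]] = [[146, 130], [-65, -49]].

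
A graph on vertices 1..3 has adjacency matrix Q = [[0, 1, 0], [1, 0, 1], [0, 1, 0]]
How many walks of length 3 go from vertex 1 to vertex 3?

0

The number of length-3 walks from vertex 1 to vertex 3 is entry (1,3) of Q³, where Q is the adjacency matrix.
Q² = [[1, 0, 1], [0, 2, 0], [1, 0, 1]]
Q³ = [[0, 2, 0], [2, 0, 2], [0, 2, 0]]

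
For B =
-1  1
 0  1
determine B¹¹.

[[-1, 1], [0, 1]]

B² = I (check: tr B = 0 and det B = -1), so B¹¹ = B since 11 is odd.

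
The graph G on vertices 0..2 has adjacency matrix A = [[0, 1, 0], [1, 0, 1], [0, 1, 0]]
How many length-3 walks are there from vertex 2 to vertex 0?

0

The number of length-3 walks from vertex 2 to vertex 0 is entry (2,0) of A^3, where A is the adjacency matrix.
A^2 = [[1, 0, 1], [0, 2, 0], [1, 0, 1]]
A^3 = [[0, 2, 0], [2, 0, 2], [0, 2, 0]]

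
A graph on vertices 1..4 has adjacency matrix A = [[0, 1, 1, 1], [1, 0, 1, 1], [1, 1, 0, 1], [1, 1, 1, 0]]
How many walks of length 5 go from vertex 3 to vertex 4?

The number of length-5 walks from vertex 3 to vertex 4 is entry (3,4) of A^5, where A is the adjacency matrix.
A^2 = [[3, 2, 2, 2], [2, 3, 2, 2], [2, 2, 3, 2], [2, 2, 2, 3]]
A^3 = [[6, 7, 7, 7], [7, 6, 7, 7], [7, 7, 6, 7], [7, 7, 7, 6]]
A^4 = [[21, 20, 20, 20], [20, 21, 20, 20], [20, 20, 21, 20], [20, 20, 20, 21]]
A^5 = [[60, 61, 61, 61], [61, 60, 61, 61], [61, 61, 60, 61], [61, 61, 61, 60]]

61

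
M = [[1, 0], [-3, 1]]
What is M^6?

[[1, 0], [-18, 1]]

M = I + N where N = [[0, 0], [-3, 0]] is strictly lower-triangular, so N^2 = 0.
(I + N)^6 = I + 6·N = [[1, 0], [-18, 1]].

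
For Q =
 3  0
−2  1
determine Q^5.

tr Q = 4 and det Q = 3, so the characteristic polynomial is λ² − (4)λ + (3) with roots 3 and 1.
Eigenvectors give P = [[−1, 0], [1, 1]] with P⁻¹ = [[−1, 0], [1, 1]], and Q = P·diag(3, 1)·P⁻¹.
Then Q^5 = P·diag(243, 1)·P⁻¹ = [[−243, 0], [243, 1]] · [[−1, 0], [1, 1]] = [[243, 0], [−242, 1]].

[[243, 0], [−242, 1]]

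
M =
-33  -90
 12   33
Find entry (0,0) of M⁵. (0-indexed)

tr M = 0 and det M = -9, so the characteristic polynomial is λ² − (0)λ + (-9) with roots -3 and 3.
Eigenvectors give P = [[-3, -5], [1, 2]] with P⁻¹ = [[-2, -5], [1, 3]], and M = P·diag(-3, 3)·P⁻¹.
Then M⁵ = P·diag(-243, 243)·P⁻¹ = [[729, -1215], [-243, 486]] · [[-2, -5], [1, 3]] = [[-2673, -7290], [972, 2673]].

-2673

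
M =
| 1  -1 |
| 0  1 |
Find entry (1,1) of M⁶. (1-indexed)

M = I + N where N = [[0, -1], [0, 0]] is strictly upper-triangular, so N² = 0.
(I + N)⁶ = I + 6·N = [[1, -6], [0, 1]].

1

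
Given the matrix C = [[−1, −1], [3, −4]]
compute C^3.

[[17, −18], [54, −37]]

C^2 = [[−2, 5], [−15, 13]]
C^3 = [[17, −18], [54, −37]]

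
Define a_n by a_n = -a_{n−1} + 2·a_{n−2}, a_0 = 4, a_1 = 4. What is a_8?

4

With companion matrix Q = [[-1, 2], [1, 0]], [a_n, a_{n−1}]ᵀ = Q·[a_{n−1}, a_{n−2}]ᵀ, so [a_8, a_7]ᵀ = Q^7·[a_1, a_0]ᵀ.
Q^7 = [[-85, 86], [43, -42]], giving [a_8, a_7]ᵀ = [[4], [4]].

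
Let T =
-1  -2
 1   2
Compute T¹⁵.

[[-1, -2], [1, 2]]

T² = T (a projection; rank 1, trace 1), so T¹⁵ = T.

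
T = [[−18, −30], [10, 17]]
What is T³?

tr T = −1 and det T = −6, so the characteristic polynomial is λ² − (−1)λ + (−6) with roots 2 and −3.
Eigenvectors give P = [[−3, −2], [2, 1]] with P⁻¹ = [[1, 2], [−2, −3]], and T = P·diag(2, −3)·P⁻¹.
Then T³ = P·diag(8, −27)·P⁻¹ = [[−24, 54], [16, −27]] · [[1, 2], [−2, −3]] = [[−132, −210], [70, 113]].

[[−132, −210], [70, 113]]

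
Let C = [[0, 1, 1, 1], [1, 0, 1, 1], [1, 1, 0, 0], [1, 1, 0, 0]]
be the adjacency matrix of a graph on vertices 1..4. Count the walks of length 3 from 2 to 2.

The number of length-3 walks from vertex 2 to vertex 2 is entry (2,2) of C^3, where C is the adjacency matrix.
C^2 = [[3, 2, 1, 1], [2, 3, 1, 1], [1, 1, 2, 2], [1, 1, 2, 2]]
C^3 = [[4, 5, 5, 5], [5, 4, 5, 5], [5, 5, 2, 2], [5, 5, 2, 2]]

4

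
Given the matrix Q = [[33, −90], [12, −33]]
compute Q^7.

[[24057, −65610], [8748, −24057]]

tr Q = 0 and det Q = −9, so the characteristic polynomial is λ² − (0)λ + (−9) with roots −3 and 3.
Eigenvectors give P = [[5, 3], [2, 1]] with P⁻¹ = [[−1, 3], [2, −5]], and Q = P·diag(−3, 3)·P⁻¹.
Then Q^7 = P·diag(−2187, 2187)·P⁻¹ = [[−10935, 6561], [−4374, 2187]] · [[−1, 3], [2, −5]] = [[24057, −65610], [8748, −24057]].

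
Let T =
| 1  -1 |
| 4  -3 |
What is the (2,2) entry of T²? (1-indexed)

5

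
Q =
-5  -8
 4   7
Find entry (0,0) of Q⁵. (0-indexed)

-245

tr Q = 2 and det Q = -3, so the characteristic polynomial is λ² − (2)λ + (-3) with roots 3 and -1.
Eigenvectors give P = [[-1, -2], [1, 1]] with P⁻¹ = [[1, 2], [-1, -1]], and Q = P·diag(3, -1)·P⁻¹.
Then Q⁵ = P·diag(243, -1)·P⁻¹ = [[-243, 2], [243, -1]] · [[1, 2], [-1, -1]] = [[-245, -488], [244, 487]].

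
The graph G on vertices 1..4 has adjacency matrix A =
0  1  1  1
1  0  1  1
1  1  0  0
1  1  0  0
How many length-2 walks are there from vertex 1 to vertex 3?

The number of length-2 walks from vertex 1 to vertex 3 is entry (1,3) of A^2, where A is the adjacency matrix.
A^2 = [[3, 2, 1, 1], [2, 3, 1, 1], [1, 1, 2, 2], [1, 1, 2, 2]]

1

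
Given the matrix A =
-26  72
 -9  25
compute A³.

tr A = -1 and det A = -2, so the characteristic polynomial is λ² − (-1)λ + (-2) with roots 1 and -2.
Eigenvectors give P = [[-8, 3], [-3, 1]] with P⁻¹ = [[1, -3], [3, -8]], and A = P·diag(1, -2)·P⁻¹.
Then A³ = P·diag(1, -8)·P⁻¹ = [[-8, -24], [-3, -8]] · [[1, -3], [3, -8]] = [[-80, 216], [-27, 73]].

[[-80, 216], [-27, 73]]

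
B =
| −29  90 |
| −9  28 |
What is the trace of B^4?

17

tr B = −1 and det B = −2, so the characteristic polynomial is λ² − (−1)λ + (−2) with roots −2 and 1.
Eigenvectors give P = [[10, 3], [3, 1]] with P⁻¹ = [[1, −3], [−3, 10]], and B = P·diag(−2, 1)·P⁻¹.
Then B^4 = P·diag(16, 1)·P⁻¹ = [[160, 3], [48, 1]] · [[1, −3], [−3, 10]] = [[151, −450], [45, −134]].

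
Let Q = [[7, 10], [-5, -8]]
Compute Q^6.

[[-601, -1330], [665, 1394]]

tr Q = -1 and det Q = -6, so the characteristic polynomial is λ² − (-1)λ + (-6) with roots -3 and 2.
Eigenvectors give P = [[-1, 2], [1, -1]] with P⁻¹ = [[1, 2], [1, 1]], and Q = P·diag(-3, 2)·P⁻¹.
Then Q^6 = P·diag(729, 64)·P⁻¹ = [[-729, 128], [729, -64]] · [[1, 2], [1, 1]] = [[-601, -1330], [665, 1394]].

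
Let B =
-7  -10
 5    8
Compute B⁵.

tr B = 1 and det B = -6, so the characteristic polynomial is λ² − (1)λ + (-6) with roots -2 and 3.
Eigenvectors give P = [[-2, -1], [1, 1]] with P⁻¹ = [[-1, -1], [1, 2]], and B = P·diag(-2, 3)·P⁻¹.
Then B⁵ = P·diag(-32, 243)·P⁻¹ = [[64, -243], [-32, 243]] · [[-1, -1], [1, 2]] = [[-307, -550], [275, 518]].

[[-307, -550], [275, 518]]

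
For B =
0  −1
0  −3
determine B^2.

[[0, 3], [0, 9]]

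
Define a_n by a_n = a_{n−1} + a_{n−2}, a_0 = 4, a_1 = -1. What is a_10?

With companion matrix C = [[1, 1], [1, 0]], [a_n, a_{n−1}]ᵀ = C·[a_{n−1}, a_{n−2}]ᵀ, so [a_10, a_9]ᵀ = C^9·[a_1, a_0]ᵀ.
C^9 = [[55, 34], [34, 21]], giving [a_10, a_9]ᵀ = [[81], [50]].

81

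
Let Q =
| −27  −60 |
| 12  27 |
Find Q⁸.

[[6561, 0], [0, 6561]]

tr Q = 0 and det Q = −9, so the characteristic polynomial is λ² − (0)λ + (−9) with roots −3 and 3.
Eigenvectors give P = [[5, −2], [−2, 1]] with P⁻¹ = [[1, 2], [2, 5]], and Q = P·diag(−3, 3)·P⁻¹.
Then Q⁸ = P·diag(6561, 6561)·P⁻¹ = [[32805, −13122], [−13122, 6561]] · [[1, 2], [2, 5]] = [[6561, 0], [0, 6561]].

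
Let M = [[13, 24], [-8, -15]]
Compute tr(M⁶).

tr M = -2 and det M = -3, so the characteristic polynomial is λ² − (-2)λ + (-3) with roots -3 and 1.
Eigenvectors give P = [[-3, -2], [2, 1]] with P⁻¹ = [[1, 2], [-2, -3]], and M = P·diag(-3, 1)·P⁻¹.
Then M⁶ = P·diag(729, 1)·P⁻¹ = [[-2187, -2], [1458, 1]] · [[1, 2], [-2, -3]] = [[-2183, -4368], [1456, 2913]].

730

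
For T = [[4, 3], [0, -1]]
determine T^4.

T^2 = [[16, 9], [0, 1]]
T^3 = [[64, 39], [0, -1]]
T^4 = [[256, 153], [0, 1]]

[[256, 153], [0, 1]]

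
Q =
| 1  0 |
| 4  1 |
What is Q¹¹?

Q = I + N where N = [[0, 0], [4, 0]] is strictly lower-triangular, so N² = 0.
(I + N)¹¹ = I + 11·N = [[1, 0], [44, 1]].

[[1, 0], [44, 1]]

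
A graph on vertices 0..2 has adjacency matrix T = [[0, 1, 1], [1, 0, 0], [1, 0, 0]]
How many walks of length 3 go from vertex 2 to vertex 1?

0

The number of length-3 walks from vertex 2 to vertex 1 is entry (2,1) of T³, where T is the adjacency matrix.
T² = [[2, 0, 0], [0, 1, 1], [0, 1, 1]]
T³ = [[0, 2, 2], [2, 0, 0], [2, 0, 0]]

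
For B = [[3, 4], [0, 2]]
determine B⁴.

B² = [[9, 20], [0, 4]]
B³ = [[27, 76], [0, 8]]
B⁴ = [[81, 260], [0, 16]]

[[81, 260], [0, 16]]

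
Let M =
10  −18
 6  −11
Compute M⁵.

[[100, −198], [66, −131]]

tr M = −1 and det M = −2, so the characteristic polynomial is λ² − (−1)λ + (−2) with roots −2 and 1.
Eigenvectors give P = [[−3, 2], [−2, 1]] with P⁻¹ = [[1, −2], [2, −3]], and M = P·diag(−2, 1)·P⁻¹.
Then M⁵ = P·diag(−32, 1)·P⁻¹ = [[96, 2], [64, 1]] · [[1, −2], [2, −3]] = [[100, −198], [66, −131]].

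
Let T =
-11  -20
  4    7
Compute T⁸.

[[32801, 65600], [-13120, -26239]]

tr T = -4 and det T = 3, so the characteristic polynomial is λ² − (-4)λ + (3) with roots -1 and -3.
Eigenvectors give P = [[-2, -5], [1, 2]] with P⁻¹ = [[2, 5], [-1, -2]], and T = P·diag(-1, -3)·P⁻¹.
Then T⁸ = P·diag(1, 6561)·P⁻¹ = [[-2, -32805], [1, 13122]] · [[2, 5], [-1, -2]] = [[32801, 65600], [-13120, -26239]].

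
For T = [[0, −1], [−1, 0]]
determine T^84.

T² = I (check: tr T = 0 and det T = −1), so T^84 = I since 84 is even.

[[1, 0], [0, 1]]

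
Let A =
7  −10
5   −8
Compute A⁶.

[[−601, 1330], [−665, 1394]]

tr A = −1 and det A = −6, so the characteristic polynomial is λ² − (−1)λ + (−6) with roots 2 and −3.
Eigenvectors give P = [[−2, −1], [−1, −1]] with P⁻¹ = [[−1, 1], [1, −2]], and A = P·diag(2, −3)·P⁻¹.
Then A⁶ = P·diag(64, 729)·P⁻¹ = [[−128, −729], [−64, −729]] · [[−1, 1], [1, −2]] = [[−601, 1330], [−665, 1394]].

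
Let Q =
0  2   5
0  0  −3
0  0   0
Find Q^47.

Q is strictly triangular, hence nilpotent: Q^3 = 0, so Q^47 = 0.

[[0, 0, 0], [0, 0, 0], [0, 0, 0]]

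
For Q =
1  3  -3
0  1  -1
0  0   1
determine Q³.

Q = I + N where N = [[0, 3, -3], [0, 0, -1], [0, 0, 0]] is strictly upper-triangular, so N³ = 0.
(I + N)³ = I + 3·N + 3·N² = [[1, 9, -18], [0, 1, -3], [0, 0, 1]].

[[1, 9, -18], [0, 1, -3], [0, 0, 1]]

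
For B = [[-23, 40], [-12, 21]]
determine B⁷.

[[-13127, 21880], [-6564, 10941]]

tr B = -2 and det B = -3, so the characteristic polynomial is λ² − (-2)λ + (-3) with roots -3 and 1.
Eigenvectors give P = [[2, -5], [1, -3]] with P⁻¹ = [[3, -5], [1, -2]], and B = P·diag(-3, 1)·P⁻¹.
Then B⁷ = P·diag(-2187, 1)·P⁻¹ = [[-4374, -5], [-2187, -3]] · [[3, -5], [1, -2]] = [[-13127, 21880], [-6564, 10941]].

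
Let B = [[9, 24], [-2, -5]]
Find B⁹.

[[78729, 236184], [-19682, -59045]]

tr B = 4 and det B = 3, so the characteristic polynomial is λ² − (4)λ + (3) with roots 1 and 3.
Eigenvectors give P = [[-3, 4], [1, -1]] with P⁻¹ = [[1, 4], [1, 3]], and B = P·diag(1, 3)·P⁻¹.
Then B⁹ = P·diag(1, 19683)·P⁻¹ = [[-3, 78732], [1, -19683]] · [[1, 4], [1, 3]] = [[78729, 236184], [-19682, -59045]].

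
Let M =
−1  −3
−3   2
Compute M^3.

M^2 = [[10, −3], [−3, 13]]
M^3 = [[−1, −36], [−36, 35]]

[[−1, −36], [−36, 35]]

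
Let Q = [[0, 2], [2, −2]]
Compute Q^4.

Q^2 = [[4, −4], [−4, 8]]
Q^3 = [[−8, 16], [16, −24]]
Q^4 = [[32, −48], [−48, 80]]

[[32, −48], [−48, 80]]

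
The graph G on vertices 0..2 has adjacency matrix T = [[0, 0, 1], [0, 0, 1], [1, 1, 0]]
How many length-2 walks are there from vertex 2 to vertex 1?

The number of length-2 walks from vertex 2 to vertex 1 is entry (2,1) of T², where T is the adjacency matrix.
T² = [[1, 1, 0], [1, 1, 0], [0, 0, 2]]

0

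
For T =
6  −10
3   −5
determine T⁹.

[[6, −10], [3, −5]]

T² = T (a projection; rank 1, trace 1), so T⁹ = T.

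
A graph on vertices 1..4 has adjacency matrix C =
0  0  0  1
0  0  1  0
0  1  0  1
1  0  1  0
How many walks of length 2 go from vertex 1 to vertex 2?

The number of length-2 walks from vertex 1 to vertex 2 is entry (1,2) of C², where C is the adjacency matrix.
C² = [[1, 0, 1, 0], [0, 1, 0, 1], [1, 0, 2, 0], [0, 1, 0, 2]]

0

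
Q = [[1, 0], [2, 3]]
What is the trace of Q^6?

730

tr Q = 4 and det Q = 3, so the characteristic polynomial is λ² − (4)λ + (3) with roots 1 and 3.
Eigenvectors give P = [[1, 0], [-1, -1]] with P⁻¹ = [[1, 0], [-1, -1]], and Q = P·diag(1, 3)·P⁻¹.
Then Q^6 = P·diag(1, 729)·P⁻¹ = [[1, 0], [-1, -729]] · [[1, 0], [-1, -1]] = [[1, 0], [728, 729]].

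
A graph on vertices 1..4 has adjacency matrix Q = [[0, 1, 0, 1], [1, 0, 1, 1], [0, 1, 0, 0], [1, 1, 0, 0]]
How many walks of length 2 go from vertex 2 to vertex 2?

3

The number of length-2 walks from vertex 2 to vertex 2 is entry (2,2) of Q², where Q is the adjacency matrix.
Q² = [[2, 1, 1, 1], [1, 3, 0, 1], [1, 0, 1, 1], [1, 1, 1, 2]]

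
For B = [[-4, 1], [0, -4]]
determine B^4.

[[256, -256], [0, 256]]

B^2 = [[16, -8], [0, 16]]
B^3 = [[-64, 48], [0, -64]]
B^4 = [[256, -256], [0, 256]]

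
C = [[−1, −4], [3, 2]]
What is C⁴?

[[109, 76], [−57, 52]]

C² = [[−11, −4], [3, −8]]
C³ = [[−1, 36], [−27, −28]]
C⁴ = [[109, 76], [−57, 52]]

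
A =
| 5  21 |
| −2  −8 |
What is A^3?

tr A = −3 and det A = 2, so the characteristic polynomial is λ² − (−3)λ + (2) with roots −2 and −1.
Eigenvectors give P = [[−3, −7], [1, 2]] with P⁻¹ = [[2, 7], [−1, −3]], and A = P·diag(−2, −1)·P⁻¹.
Then A^3 = P·diag(−8, −1)·P⁻¹ = [[24, 7], [−8, −2]] · [[2, 7], [−1, −3]] = [[41, 147], [−14, −50]].

[[41, 147], [−14, −50]]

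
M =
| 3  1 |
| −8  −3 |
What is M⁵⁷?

[[3, 1], [−8, −3]]

M² = I (check: tr M = 0 and det M = −1), so M⁵⁷ = M since 57 is odd.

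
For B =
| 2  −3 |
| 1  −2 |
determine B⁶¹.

B² = I (check: tr B = 0 and det B = −1), so B⁶¹ = B since 61 is odd.

[[2, −3], [1, −2]]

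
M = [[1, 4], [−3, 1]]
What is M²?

[[−11, 8], [−6, −11]]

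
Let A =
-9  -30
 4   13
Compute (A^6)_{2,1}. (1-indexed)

tr A = 4 and det A = 3, so the characteristic polynomial is λ² − (4)λ + (3) with roots 1 and 3.
Eigenvectors give P = [[-3, -5], [1, 2]] with P⁻¹ = [[-2, -5], [1, 3]], and A = P·diag(1, 3)·P⁻¹.
Then A^6 = P·diag(1, 729)·P⁻¹ = [[-3, -3645], [1, 1458]] · [[-2, -5], [1, 3]] = [[-3639, -10920], [1456, 4369]].

1456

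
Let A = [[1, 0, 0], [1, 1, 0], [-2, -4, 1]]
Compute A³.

[[1, 0, 0], [3, 1, 0], [-18, -12, 1]]

A = I + N where N = [[0, 0, 0], [1, 0, 0], [-2, -4, 0]] is strictly lower-triangular, so N³ = 0.
(I + N)³ = I + 3·N + 3·N² = [[1, 0, 0], [3, 1, 0], [-18, -12, 1]].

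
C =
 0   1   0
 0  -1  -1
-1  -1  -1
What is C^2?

[[0, -1, -1], [1, 2, 2], [1, 1, 2]]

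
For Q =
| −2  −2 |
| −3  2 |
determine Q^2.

[[10, 0], [0, 10]]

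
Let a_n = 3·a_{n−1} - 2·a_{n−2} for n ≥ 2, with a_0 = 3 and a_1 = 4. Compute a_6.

With companion matrix M = [[3, -2], [1, 0]], [a_n, a_{n−1}]ᵀ = M·[a_{n−1}, a_{n−2}]ᵀ, so [a_6, a_5]ᵀ = M⁵·[a_1, a_0]ᵀ.
M⁵ = [[63, -62], [31, -30]], giving [a_6, a_5]ᵀ = [[66], [34]].

66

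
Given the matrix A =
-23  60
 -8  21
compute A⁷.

[[-13127, 32820], [-4376, 10941]]

tr A = -2 and det A = -3, so the characteristic polynomial is λ² − (-2)λ + (-3) with roots -3 and 1.
Eigenvectors give P = [[3, -5], [1, -2]] with P⁻¹ = [[2, -5], [1, -3]], and A = P·diag(-3, 1)·P⁻¹.
Then A⁷ = P·diag(-2187, 1)·P⁻¹ = [[-6561, -5], [-2187, -2]] · [[2, -5], [1, -3]] = [[-13127, 32820], [-4376, 10941]].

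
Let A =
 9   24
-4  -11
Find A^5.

tr A = -2 and det A = -3, so the characteristic polynomial is λ² − (-2)λ + (-3) with roots -3 and 1.
Eigenvectors give P = [[2, 3], [-1, -1]] with P⁻¹ = [[-1, -3], [1, 2]], and A = P·diag(-3, 1)·P⁻¹.
Then A^5 = P·diag(-243, 1)·P⁻¹ = [[-486, 3], [243, -1]] · [[-1, -3], [1, 2]] = [[489, 1464], [-244, -731]].

[[489, 1464], [-244, -731]]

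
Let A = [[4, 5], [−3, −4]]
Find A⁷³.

[[4, 5], [−3, −4]]

A² = I (check: tr A = 0 and det A = −1), so A⁷³ = A since 73 is odd.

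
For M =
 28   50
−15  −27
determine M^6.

tr M = 1 and det M = −6, so the characteristic polynomial is λ² − (1)λ + (−6) with roots 3 and −2.
Eigenvectors give P = [[−2, −5], [1, 3]] with P⁻¹ = [[−3, −5], [1, 2]], and M = P·diag(3, −2)·P⁻¹.
Then M^6 = P·diag(729, 64)·P⁻¹ = [[−1458, −320], [729, 192]] · [[−3, −5], [1, 2]] = [[4054, 6650], [−1995, −3261]].

[[4054, 6650], [−1995, −3261]]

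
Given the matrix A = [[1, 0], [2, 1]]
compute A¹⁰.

[[1, 0], [20, 1]]

A = I + N where N = [[0, 0], [2, 0]] is strictly lower-triangular, so N² = 0.
(I + N)¹⁰ = I + 10·N = [[1, 0], [20, 1]].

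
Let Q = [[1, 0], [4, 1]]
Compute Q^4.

Q = I + N where N = [[0, 0], [4, 0]] is strictly lower-triangular, so N^2 = 0.
(I + N)^4 = I + 4·N = [[1, 0], [16, 1]].

[[1, 0], [16, 1]]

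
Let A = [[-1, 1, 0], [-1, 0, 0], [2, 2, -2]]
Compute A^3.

A^2 = [[0, -1, 0], [1, -1, 0], [-8, -2, 4]]
A^3 = [[1, 0, 0], [0, 1, 0], [18, 0, -8]]

[[1, 0, 0], [0, 1, 0], [18, 0, -8]]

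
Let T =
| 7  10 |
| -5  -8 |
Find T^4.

tr T = -1 and det T = -6, so the characteristic polynomial is λ² − (-1)λ + (-6) with roots 2 and -3.
Eigenvectors give P = [[2, -1], [-1, 1]] with P⁻¹ = [[1, 1], [1, 2]], and T = P·diag(2, -3)·P⁻¹.
Then T^4 = P·diag(16, 81)·P⁻¹ = [[32, -81], [-16, 81]] · [[1, 1], [1, 2]] = [[-49, -130], [65, 146]].

[[-49, -130], [65, 146]]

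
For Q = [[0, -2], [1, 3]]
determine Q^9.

[[-510, -1022], [511, 1023]]

tr Q = 3 and det Q = 2, so the characteristic polynomial is λ² − (3)λ + (2) with roots 1 and 2.
Eigenvectors give P = [[-2, -1], [1, 1]] with P⁻¹ = [[-1, -1], [1, 2]], and Q = P·diag(1, 2)·P⁻¹.
Then Q^9 = P·diag(1, 512)·P⁻¹ = [[-2, -512], [1, 512]] · [[-1, -1], [1, 2]] = [[-510, -1022], [511, 1023]].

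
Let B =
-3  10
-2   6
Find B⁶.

tr B = 3 and det B = 2, so the characteristic polynomial is λ² − (3)λ + (2) with roots 1 and 2.
Eigenvectors give P = [[5, 2], [2, 1]] with P⁻¹ = [[1, -2], [-2, 5]], and B = P·diag(1, 2)·P⁻¹.
Then B⁶ = P·diag(1, 64)·P⁻¹ = [[5, 128], [2, 64]] · [[1, -2], [-2, 5]] = [[-251, 630], [-126, 316]].

[[-251, 630], [-126, 316]]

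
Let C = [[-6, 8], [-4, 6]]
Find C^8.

[[256, 0], [0, 256]]

tr C = 0 and det C = -4, so the characteristic polynomial is λ² − (0)λ + (-4) with roots -2 and 2.
Eigenvectors give P = [[2, 1], [1, 1]] with P⁻¹ = [[1, -1], [-1, 2]], and C = P·diag(-2, 2)·P⁻¹.
Then C^8 = P·diag(256, 256)·P⁻¹ = [[512, 256], [256, 256]] · [[1, -1], [-1, 2]] = [[256, 0], [0, 256]].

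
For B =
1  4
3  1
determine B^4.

[[217, 208], [156, 217]]

B^2 = [[13, 8], [6, 13]]
B^3 = [[37, 60], [45, 37]]
B^4 = [[217, 208], [156, 217]]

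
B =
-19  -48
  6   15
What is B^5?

tr B = -4 and det B = 3, so the characteristic polynomial is λ² − (-4)λ + (3) with roots -3 and -1.
Eigenvectors give P = [[-3, -8], [1, 3]] with P⁻¹ = [[-3, -8], [1, 3]], and B = P·diag(-3, -1)·P⁻¹.
Then B^5 = P·diag(-243, -1)·P⁻¹ = [[729, 8], [-243, -3]] · [[-3, -8], [1, 3]] = [[-2179, -5808], [726, 1935]].

[[-2179, -5808], [726, 1935]]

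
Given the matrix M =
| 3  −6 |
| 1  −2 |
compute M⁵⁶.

M² = M (a projection; rank 1, trace 1), so M⁵⁶ = M.

[[3, −6], [1, −2]]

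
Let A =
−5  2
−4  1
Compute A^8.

tr A = −4 and det A = 3, so the characteristic polynomial is λ² − (−4)λ + (3) with roots −1 and −3.
Eigenvectors give P = [[−1, 1], [−2, 1]] with P⁻¹ = [[1, −1], [2, −1]], and A = P·diag(−1, −3)·P⁻¹.
Then A^8 = P·diag(1, 6561)·P⁻¹ = [[−1, 6561], [−2, 6561]] · [[1, −1], [2, −1]] = [[13121, −6560], [13120, −6559]].

[[13121, −6560], [13120, −6559]]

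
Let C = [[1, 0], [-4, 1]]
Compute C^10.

[[1, 0], [-40, 1]]

C = I + N where N = [[0, 0], [-4, 0]] is strictly lower-triangular, so N^2 = 0.
(I + N)^10 = I + 10·N = [[1, 0], [-40, 1]].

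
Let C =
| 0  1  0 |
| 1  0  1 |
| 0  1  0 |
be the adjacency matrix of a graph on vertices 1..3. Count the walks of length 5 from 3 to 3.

0

The number of length-5 walks from vertex 3 to vertex 3 is entry (3,3) of C^5, where C is the adjacency matrix.
C^2 = [[1, 0, 1], [0, 2, 0], [1, 0, 1]]
C^3 = [[0, 2, 0], [2, 0, 2], [0, 2, 0]]
C^4 = [[2, 0, 2], [0, 4, 0], [2, 0, 2]]
C^5 = [[0, 4, 0], [4, 0, 4], [0, 4, 0]]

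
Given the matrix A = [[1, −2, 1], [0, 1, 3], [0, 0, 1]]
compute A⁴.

A = I + N where N = [[0, −2, 1], [0, 0, 3], [0, 0, 0]] is strictly upper-triangular, so N³ = 0.
(I + N)⁴ = I + 4·N + 6·N² = [[1, −8, −32], [0, 1, 12], [0, 0, 1]].

[[1, −8, −32], [0, 1, 12], [0, 0, 1]]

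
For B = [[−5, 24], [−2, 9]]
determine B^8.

[[−19679, 78720], [−6560, 26241]]

tr B = 4 and det B = 3, so the characteristic polynomial is λ² − (4)λ + (3) with roots 3 and 1.
Eigenvectors give P = [[3, 4], [1, 1]] with P⁻¹ = [[−1, 4], [1, −3]], and B = P·diag(3, 1)·P⁻¹.
Then B^8 = P·diag(6561, 1)·P⁻¹ = [[19683, 4], [6561, 1]] · [[−1, 4], [1, −3]] = [[−19679, 78720], [−6560, 26241]].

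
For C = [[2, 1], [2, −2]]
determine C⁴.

C² = [[6, 0], [0, 6]]
C³ = [[12, 6], [12, −12]]
C⁴ = [[36, 0], [0, 36]]

[[36, 0], [0, 36]]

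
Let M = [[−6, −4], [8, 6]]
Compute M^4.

[[16, 0], [0, 16]]

tr M = 0 and det M = −4, so the characteristic polynomial is λ² − (0)λ + (−4) with roots 2 and −2.
Eigenvectors give P = [[−1, 1], [2, −1]] with P⁻¹ = [[1, 1], [2, 1]], and M = P·diag(2, −2)·P⁻¹.
Then M^4 = P·diag(16, 16)·P⁻¹ = [[−16, 16], [32, −16]] · [[1, 1], [2, 1]] = [[16, 0], [0, 16]].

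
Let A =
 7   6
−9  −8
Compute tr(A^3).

−7

tr A = −1 and det A = −2, so the characteristic polynomial is λ² − (−1)λ + (−2) with roots −2 and 1.
Eigenvectors give P = [[−2, −1], [3, 1]] with P⁻¹ = [[1, 1], [−3, −2]], and A = P·diag(−2, 1)·P⁻¹.
Then A^3 = P·diag(−8, 1)·P⁻¹ = [[16, −1], [−24, 1]] · [[1, 1], [−3, −2]] = [[19, 18], [−27, −26]].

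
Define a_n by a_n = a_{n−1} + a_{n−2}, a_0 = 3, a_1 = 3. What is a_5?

With companion matrix Q = [[1, 1], [1, 0]], [a_n, a_{n−1}]ᵀ = Q·[a_{n−1}, a_{n−2}]ᵀ, so [a_5, a_4]ᵀ = Q⁴·[a_1, a_0]ᵀ.
Q⁴ = [[5, 3], [3, 2]], giving [a_5, a_4]ᵀ = [[24], [15]].

24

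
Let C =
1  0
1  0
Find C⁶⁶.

C² = C (a projection; rank 1, trace 1), so C⁶⁶ = C.

[[1, 0], [1, 0]]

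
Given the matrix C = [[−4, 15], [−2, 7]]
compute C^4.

[[−74, 225], [−30, 91]]

tr C = 3 and det C = 2, so the characteristic polynomial is λ² − (3)λ + (2) with roots 1 and 2.
Eigenvectors give P = [[3, −5], [1, −2]] with P⁻¹ = [[2, −5], [1, −3]], and C = P·diag(1, 2)·P⁻¹.
Then C^4 = P·diag(1, 16)·P⁻¹ = [[3, −80], [1, −32]] · [[2, −5], [1, −3]] = [[−74, 225], [−30, 91]].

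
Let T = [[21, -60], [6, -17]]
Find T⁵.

[[2421, -7260], [726, -2177]]

tr T = 4 and det T = 3, so the characteristic polynomial is λ² − (4)λ + (3) with roots 1 and 3.
Eigenvectors give P = [[3, 10], [1, 3]] with P⁻¹ = [[-3, 10], [1, -3]], and T = P·diag(1, 3)·P⁻¹.
Then T⁵ = P·diag(1, 243)·P⁻¹ = [[3, 2430], [1, 729]] · [[-3, 10], [1, -3]] = [[2421, -7260], [726, -2177]].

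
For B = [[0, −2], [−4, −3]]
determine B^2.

[[8, 6], [12, 17]]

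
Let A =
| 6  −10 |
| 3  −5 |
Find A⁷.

[[6, −10], [3, −5]]

A² = A (a projection; rank 1, trace 1), so A⁷ = A.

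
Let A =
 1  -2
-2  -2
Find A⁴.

[[29, 26], [26, 68]]

A² = [[5, 2], [2, 8]]
A³ = [[1, -14], [-14, -20]]
A⁴ = [[29, 26], [26, 68]]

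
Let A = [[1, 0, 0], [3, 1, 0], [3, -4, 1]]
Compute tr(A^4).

3

A = I + N where N = [[0, 0, 0], [3, 0, 0], [3, -4, 0]] is strictly lower-triangular, so N^3 = 0.
(I + N)^4 = I + 4·N + 6·N^2 = [[1, 0, 0], [12, 1, 0], [-60, -16, 1]].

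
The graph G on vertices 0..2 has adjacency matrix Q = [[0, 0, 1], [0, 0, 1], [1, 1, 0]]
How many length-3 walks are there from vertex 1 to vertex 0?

The number of length-3 walks from vertex 1 to vertex 0 is entry (1,0) of Q^3, where Q is the adjacency matrix.
Q^2 = [[1, 1, 0], [1, 1, 0], [0, 0, 2]]
Q^3 = [[0, 0, 2], [0, 0, 2], [2, 2, 0]]

0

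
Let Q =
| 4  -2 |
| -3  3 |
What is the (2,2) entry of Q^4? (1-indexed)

Q^2 = [[22, -14], [-21, 15]]
Q^3 = [[130, -86], [-129, 87]]
Q^4 = [[778, -518], [-777, 519]]

519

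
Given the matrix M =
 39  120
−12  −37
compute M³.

[[279, 840], [−84, −253]]

tr M = 2 and det M = −3, so the characteristic polynomial is λ² − (2)λ + (−3) with roots −1 and 3.
Eigenvectors give P = [[−3, 10], [1, −3]] with P⁻¹ = [[3, 10], [1, 3]], and M = P·diag(−1, 3)·P⁻¹.
Then M³ = P·diag(−1, 27)·P⁻¹ = [[3, 270], [−1, −81]] · [[3, 10], [1, 3]] = [[279, 840], [−84, −253]].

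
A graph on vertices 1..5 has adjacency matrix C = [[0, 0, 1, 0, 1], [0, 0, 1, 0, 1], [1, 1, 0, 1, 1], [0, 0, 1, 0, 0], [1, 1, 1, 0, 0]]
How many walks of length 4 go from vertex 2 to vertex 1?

The number of length-4 walks from vertex 2 to vertex 1 is entry (2,1) of C⁴, where C is the adjacency matrix.
C² = [[2, 2, 1, 1, 1], [2, 2, 1, 1, 1], [1, 1, 4, 0, 2], [1, 1, 0, 1, 1], [1, 1, 2, 1, 3]]
C³ = [[2, 2, 6, 1, 5], [2, 2, 6, 1, 5], [6, 6, 4, 4, 6], [1, 1, 4, 0, 2], [5, 5, 6, 2, 4]]
C⁴ = [[11, 11, 10, 6, 10], [11, 11, 10, 6, 10], [10, 10, 22, 4, 16], [6, 6, 4, 4, 6], [10, 10, 16, 6, 16]]

11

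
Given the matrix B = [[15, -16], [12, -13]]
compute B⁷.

[[8751, -8752], [6564, -6565]]

tr B = 2 and det B = -3, so the characteristic polynomial is λ² − (2)λ + (-3) with roots -1 and 3.
Eigenvectors give P = [[-1, 4], [-1, 3]] with P⁻¹ = [[3, -4], [1, -1]], and B = P·diag(-1, 3)·P⁻¹.
Then B⁷ = P·diag(-1, 2187)·P⁻¹ = [[1, 8748], [1, 6561]] · [[3, -4], [1, -1]] = [[8751, -8752], [6564, -6565]].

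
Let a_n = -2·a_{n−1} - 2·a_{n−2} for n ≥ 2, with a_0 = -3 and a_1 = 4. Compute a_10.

-32

With companion matrix A = [[-2, -2], [1, 0]], [a_n, a_{n−1}]ᵀ = A·[a_{n−1}, a_{n−2}]ᵀ, so [a_10, a_9]ᵀ = A^9·[a_1, a_0]ᵀ.
A^9 = [[-32, -32], [16, 0]], giving [a_10, a_9]ᵀ = [[-32], [64]].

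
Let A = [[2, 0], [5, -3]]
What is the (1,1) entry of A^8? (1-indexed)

tr A = -1 and det A = -6, so the characteristic polynomial is λ² − (-1)λ + (-6) with roots 2 and -3.
Eigenvectors give P = [[1, 0], [1, -1]] with P⁻¹ = [[1, 0], [1, -1]], and A = P·diag(2, -3)·P⁻¹.
Then A^8 = P·diag(256, 6561)·P⁻¹ = [[256, 0], [256, -6561]] · [[1, 0], [1, -1]] = [[256, 0], [-6305, 6561]].

256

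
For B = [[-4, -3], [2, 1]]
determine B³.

[[-22, -21], [14, 13]]

tr B = -3 and det B = 2, so the characteristic polynomial is λ² − (-3)λ + (2) with roots -1 and -2.
Eigenvectors give P = [[-1, 3], [1, -2]] with P⁻¹ = [[2, 3], [1, 1]], and B = P·diag(-1, -2)·P⁻¹.
Then B³ = P·diag(-1, -8)·P⁻¹ = [[1, -24], [-1, 16]] · [[2, 3], [1, 1]] = [[-22, -21], [14, 13]].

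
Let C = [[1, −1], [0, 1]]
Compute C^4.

[[1, −4], [0, 1]]

C = I + N where N = [[0, −1], [0, 0]] is strictly upper-triangular, so N^2 = 0.
(I + N)^4 = I + 4·N = [[1, −4], [0, 1]].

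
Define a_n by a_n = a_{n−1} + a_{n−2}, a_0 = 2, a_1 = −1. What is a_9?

8

With companion matrix M = [[1, 1], [1, 0]], [a_n, a_{n−1}]ᵀ = M·[a_{n−1}, a_{n−2}]ᵀ, so [a_9, a_8]ᵀ = M⁸·[a_1, a_0]ᵀ.
M⁸ = [[34, 21], [21, 13]], giving [a_9, a_8]ᵀ = [[8], [5]].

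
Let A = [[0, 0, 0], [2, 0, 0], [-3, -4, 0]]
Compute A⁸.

A is strictly triangular, hence nilpotent: A³ = 0, so A⁸ = 0.

[[0, 0, 0], [0, 0, 0], [0, 0, 0]]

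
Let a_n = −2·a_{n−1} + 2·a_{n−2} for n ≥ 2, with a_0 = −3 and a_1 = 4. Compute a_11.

113216

With companion matrix A = [[−2, 2], [1, 0]], [a_n, a_{n−1}]ᵀ = A·[a_{n−1}, a_{n−2}]ᵀ, so [a_11, a_10]ᵀ = A¹⁰·[a_1, a_0]ᵀ.
A¹⁰ = [[18272, −13376], [−6688, 4896]], giving [a_11, a_10]ᵀ = [[113216], [−41440]].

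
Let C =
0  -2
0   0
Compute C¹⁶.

C is strictly triangular, hence nilpotent: C² = 0, so C¹⁶ = 0.

[[0, 0], [0, 0]]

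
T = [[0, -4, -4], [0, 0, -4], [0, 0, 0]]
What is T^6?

T is strictly triangular, hence nilpotent: T^3 = 0, so T^6 = 0.

[[0, 0, 0], [0, 0, 0], [0, 0, 0]]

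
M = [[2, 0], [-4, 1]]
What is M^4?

M^2 = [[4, 0], [-12, 1]]
M^3 = [[8, 0], [-28, 1]]
M^4 = [[16, 0], [-60, 1]]

[[16, 0], [-60, 1]]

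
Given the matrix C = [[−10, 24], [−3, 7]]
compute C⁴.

tr C = −3 and det C = 2, so the characteristic polynomial is λ² − (−3)λ + (2) with roots −1 and −2.
Eigenvectors give P = [[−8, 3], [−3, 1]] with P⁻¹ = [[1, −3], [3, −8]], and C = P·diag(−1, −2)·P⁻¹.
Then C⁴ = P·diag(1, 16)·P⁻¹ = [[−8, 48], [−3, 16]] · [[1, −3], [3, −8]] = [[136, −360], [45, −119]].

[[136, −360], [45, −119]]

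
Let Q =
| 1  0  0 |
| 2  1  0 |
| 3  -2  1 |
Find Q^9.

Q = I + N where N = [[0, 0, 0], [2, 0, 0], [3, -2, 0]] is strictly lower-triangular, so N^3 = 0.
(I + N)^9 = I + 9·N + 36·N^2 = [[1, 0, 0], [18, 1, 0], [-117, -18, 1]].

[[1, 0, 0], [18, 1, 0], [-117, -18, 1]]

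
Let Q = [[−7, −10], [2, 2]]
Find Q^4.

tr Q = −5 and det Q = 6, so the characteristic polynomial is λ² − (−5)λ + (6) with roots −3 and −2.
Eigenvectors give P = [[5, −2], [−2, 1]] with P⁻¹ = [[1, 2], [2, 5]], and Q = P·diag(−3, −2)·P⁻¹.
Then Q^4 = P·diag(81, 16)·P⁻¹ = [[405, −32], [−162, 16]] · [[1, 2], [2, 5]] = [[341, 650], [−130, −244]].

[[341, 650], [−130, −244]]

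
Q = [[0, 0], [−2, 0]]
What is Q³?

[[0, 0], [0, 0]]

Q is strictly triangular, hence nilpotent: Q² = 0, so Q³ = 0.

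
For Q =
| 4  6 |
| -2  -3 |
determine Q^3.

[[4, 6], [-2, -3]]

Q² = Q (a projection; rank 1, trace 1), so Q^3 = Q.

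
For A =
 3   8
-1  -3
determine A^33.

A² = I (check: tr A = 0 and det A = -1), so A^33 = A since 33 is odd.

[[3, 8], [-1, -3]]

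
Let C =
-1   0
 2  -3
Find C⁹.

tr C = -4 and det C = 3, so the characteristic polynomial is λ² − (-4)λ + (3) with roots -3 and -1.
Eigenvectors give P = [[0, -1], [1, -1]] with P⁻¹ = [[-1, 1], [-1, 0]], and C = P·diag(-3, -1)·P⁻¹.
Then C⁹ = P·diag(-19683, -1)·P⁻¹ = [[0, 1], [-19683, 1]] · [[-1, 1], [-1, 0]] = [[-1, 0], [19682, -19683]].

[[-1, 0], [19682, -19683]]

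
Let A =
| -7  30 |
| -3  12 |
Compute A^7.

[[-18403, 61770], [-6177, 20718]]

tr A = 5 and det A = 6, so the characteristic polynomial is λ² − (5)λ + (6) with roots 2 and 3.
Eigenvectors give P = [[10, 3], [3, 1]] with P⁻¹ = [[1, -3], [-3, 10]], and A = P·diag(2, 3)·P⁻¹.
Then A^7 = P·diag(128, 2187)·P⁻¹ = [[1280, 6561], [384, 2187]] · [[1, -3], [-3, 10]] = [[-18403, 61770], [-6177, 20718]].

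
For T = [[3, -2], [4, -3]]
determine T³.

[[3, -2], [4, -3]]

T² = [[1, 0], [0, 1]]
T³ = [[3, -2], [4, -3]]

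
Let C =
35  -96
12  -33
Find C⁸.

[[59041, -157440], [19680, -52479]]

tr C = 2 and det C = -3, so the characteristic polynomial is λ² − (2)λ + (-3) with roots -1 and 3.
Eigenvectors give P = [[8, 3], [3, 1]] with P⁻¹ = [[-1, 3], [3, -8]], and C = P·diag(-1, 3)·P⁻¹.
Then C⁸ = P·diag(1, 6561)·P⁻¹ = [[8, 19683], [3, 6561]] · [[-1, 3], [3, -8]] = [[59041, -157440], [19680, -52479]].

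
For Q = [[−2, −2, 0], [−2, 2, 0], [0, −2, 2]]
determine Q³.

[[−16, −16, 0], [−16, 16, 0], [8, −32, 8]]

Q² = [[8, 0, 0], [0, 8, 0], [4, −8, 4]]
Q³ = [[−16, −16, 0], [−16, 16, 0], [8, −32, 8]]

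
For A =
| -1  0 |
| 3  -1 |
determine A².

[[1, 0], [-6, 1]]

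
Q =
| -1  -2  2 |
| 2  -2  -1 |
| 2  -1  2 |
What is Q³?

Q² = [[1, 4, 4], [-8, 1, 4], [0, -4, 9]]
Q³ = [[15, -14, 6], [18, 10, -9], [10, -1, 22]]

[[15, -14, 6], [18, 10, -9], [10, -1, 22]]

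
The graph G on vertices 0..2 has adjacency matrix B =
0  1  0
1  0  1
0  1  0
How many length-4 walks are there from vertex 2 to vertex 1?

0

The number of length-4 walks from vertex 2 to vertex 1 is entry (2,1) of B^4, where B is the adjacency matrix.
B^2 = [[1, 0, 1], [0, 2, 0], [1, 0, 1]]
B^3 = [[0, 2, 0], [2, 0, 2], [0, 2, 0]]
B^4 = [[2, 0, 2], [0, 4, 0], [2, 0, 2]]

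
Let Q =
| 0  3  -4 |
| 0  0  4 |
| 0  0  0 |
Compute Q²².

[[0, 0, 0], [0, 0, 0], [0, 0, 0]]

Q is strictly triangular, hence nilpotent: Q³ = 0, so Q²² = 0.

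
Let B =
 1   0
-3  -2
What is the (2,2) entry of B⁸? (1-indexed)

tr B = -1 and det B = -2, so the characteristic polynomial is λ² − (-1)λ + (-2) with roots 1 and -2.
Eigenvectors give P = [[-1, 0], [1, -1]] with P⁻¹ = [[-1, 0], [-1, -1]], and B = P·diag(1, -2)·P⁻¹.
Then B⁸ = P·diag(1, 256)·P⁻¹ = [[-1, 0], [1, -256]] · [[-1, 0], [-1, -1]] = [[1, 0], [255, 256]].

256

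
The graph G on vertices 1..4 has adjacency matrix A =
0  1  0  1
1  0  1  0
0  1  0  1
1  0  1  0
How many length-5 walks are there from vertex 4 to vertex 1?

The number of length-5 walks from vertex 4 to vertex 1 is entry (4,1) of A⁵, where A is the adjacency matrix.
A² = [[2, 0, 2, 0], [0, 2, 0, 2], [2, 0, 2, 0], [0, 2, 0, 2]]
A³ = [[0, 4, 0, 4], [4, 0, 4, 0], [0, 4, 0, 4], [4, 0, 4, 0]]
A⁴ = [[8, 0, 8, 0], [0, 8, 0, 8], [8, 0, 8, 0], [0, 8, 0, 8]]
A⁵ = [[0, 16, 0, 16], [16, 0, 16, 0], [0, 16, 0, 16], [16, 0, 16, 0]]

16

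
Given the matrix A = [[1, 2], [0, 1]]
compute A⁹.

A = I + N where N = [[0, 2], [0, 0]] is strictly upper-triangular, so N² = 0.
(I + N)⁹ = I + 9·N = [[1, 18], [0, 1]].

[[1, 18], [0, 1]]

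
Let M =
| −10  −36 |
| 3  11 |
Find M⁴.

[[−44, −180], [15, 61]]

tr M = 1 and det M = −2, so the characteristic polynomial is λ² − (1)λ + (−2) with roots −1 and 2.
Eigenvectors give P = [[−4, −3], [1, 1]] with P⁻¹ = [[−1, −3], [1, 4]], and M = P·diag(−1, 2)·P⁻¹.
Then M⁴ = P·diag(1, 16)·P⁻¹ = [[−4, −48], [1, 16]] · [[−1, −3], [1, 4]] = [[−44, −180], [15, 61]].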